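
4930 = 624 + 4306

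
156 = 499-343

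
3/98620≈0.0000304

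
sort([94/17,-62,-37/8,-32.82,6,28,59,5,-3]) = [-62,-32.82,-37/8,-3,5,94/17,6,28,59]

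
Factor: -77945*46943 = -1*5^1*7^1*13^1*17^1*23^1*131^1*157^1 = -3658972135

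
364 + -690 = -326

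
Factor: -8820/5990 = -1*2^1*3^2*7^2*599^(-1) = -882/599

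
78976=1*78976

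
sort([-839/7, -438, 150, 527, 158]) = [-438, -839/7, 150, 158, 527]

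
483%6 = 3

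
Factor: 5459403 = 3^1*19^2*71^2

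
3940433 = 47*83839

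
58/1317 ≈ 0.0440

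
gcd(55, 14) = 1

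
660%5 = 0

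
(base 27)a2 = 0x110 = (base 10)272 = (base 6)1132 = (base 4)10100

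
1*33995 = 33995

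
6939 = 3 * 2313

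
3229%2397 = 832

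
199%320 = 199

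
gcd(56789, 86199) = 1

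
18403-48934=-30531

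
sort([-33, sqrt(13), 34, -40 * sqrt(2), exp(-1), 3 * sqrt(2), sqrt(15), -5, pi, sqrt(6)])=[-40 * sqrt(2), -33, -5, exp(-1), sqrt(6), pi, sqrt(13), sqrt(15), 3 * sqrt(2), 34]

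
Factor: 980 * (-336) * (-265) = 2^6 * 3^1 * 5^2 * 7^3 * 53^1 = 87259200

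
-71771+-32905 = -104676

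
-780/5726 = -390/2863 ≈ -0.136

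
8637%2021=553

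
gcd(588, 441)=147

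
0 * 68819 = 0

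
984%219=108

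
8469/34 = 249 + 3/34 ≈ 249.09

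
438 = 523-85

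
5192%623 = 208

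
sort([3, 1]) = [1, 3]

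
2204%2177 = 27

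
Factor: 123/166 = 2^(-1) * 3^1 * 41^1 * 83^(-1)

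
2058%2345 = 2058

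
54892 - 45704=9188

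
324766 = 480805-156039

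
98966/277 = 357 + 77/277 ≈ 357.28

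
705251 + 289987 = 995238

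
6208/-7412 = -1552/1853 ≈ -0.838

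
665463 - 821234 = -155771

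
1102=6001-4899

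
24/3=8=8.00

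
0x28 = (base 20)20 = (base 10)40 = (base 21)1j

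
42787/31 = 1380 + 7/31 ≈ 1380.23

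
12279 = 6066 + 6213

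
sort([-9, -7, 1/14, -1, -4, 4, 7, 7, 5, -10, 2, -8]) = [-10, -9, -8, -7, -4, -1, 1/14, 2, 4, 5, 7, 7]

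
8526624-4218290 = 4308334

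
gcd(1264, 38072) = 8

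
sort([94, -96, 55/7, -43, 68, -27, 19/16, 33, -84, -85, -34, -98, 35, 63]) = [-98, -96, -85, -84, -43, -34, -27, 19/16, 55/7, 33, 35, 63, 68, 94]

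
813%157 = 28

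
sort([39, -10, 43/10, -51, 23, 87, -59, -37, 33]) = [-59, -51, -37, -10, 43/10, 23, 33, 39, 87]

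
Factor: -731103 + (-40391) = -1*2^1*17^1*22691^1 = -771494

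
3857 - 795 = 3062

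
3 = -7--10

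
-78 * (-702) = 54756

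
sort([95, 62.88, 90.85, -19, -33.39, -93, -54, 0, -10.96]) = [-93, -54, -33.39, -19, -10.96, 0, 62.88, 90.85, 95]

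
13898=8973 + 4925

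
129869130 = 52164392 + 77704738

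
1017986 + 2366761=3384747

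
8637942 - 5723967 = 2913975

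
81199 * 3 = 243597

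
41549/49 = 847 + 46/49 ≈ 847.94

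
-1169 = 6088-7257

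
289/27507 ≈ 0.0105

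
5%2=1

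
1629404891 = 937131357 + 692273534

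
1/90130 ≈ 0.0000111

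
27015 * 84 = 2269260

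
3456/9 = 384 = 384.00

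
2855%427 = 293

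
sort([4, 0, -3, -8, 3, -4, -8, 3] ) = [-8, -8, -4, -3, 0, 3, 3, 4] 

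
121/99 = 11/9 ≈ 1.22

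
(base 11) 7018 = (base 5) 244321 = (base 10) 9336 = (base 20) 136g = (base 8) 22170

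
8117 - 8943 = -826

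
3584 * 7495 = 26862080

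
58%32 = 26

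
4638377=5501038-862661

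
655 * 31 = 20305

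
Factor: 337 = 337^1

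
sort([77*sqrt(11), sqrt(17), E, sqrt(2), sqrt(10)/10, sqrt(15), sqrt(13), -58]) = [-58, sqrt(10)/10, sqrt(2), E, sqrt(13), sqrt(15), sqrt(17), 77*sqrt(11)]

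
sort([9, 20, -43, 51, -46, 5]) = [-46, -43, 5, 9, 20, 51]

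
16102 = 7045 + 9057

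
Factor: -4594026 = -1*2^1*3^1*227^1*3373^1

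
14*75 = 1050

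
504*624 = 314496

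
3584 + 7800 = 11384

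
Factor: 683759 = 683759^1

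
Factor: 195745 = 5^1*11^1*3559^1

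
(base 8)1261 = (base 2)1010110001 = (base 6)3105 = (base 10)689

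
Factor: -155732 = -1*2^2*38933^1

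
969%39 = 33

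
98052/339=289 + 27/113 ≈ 289.24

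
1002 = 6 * 167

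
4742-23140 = -18398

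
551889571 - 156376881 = 395512690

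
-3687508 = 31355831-35043339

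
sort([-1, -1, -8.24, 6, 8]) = [-8.24, -1, -1, 6, 8]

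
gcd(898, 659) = 1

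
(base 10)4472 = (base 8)10570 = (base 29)596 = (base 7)16016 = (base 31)4k8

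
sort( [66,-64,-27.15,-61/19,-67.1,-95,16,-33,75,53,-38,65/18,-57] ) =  [-95,-67.1,-64,-57,-38,-33,-27.15,-61/19,65/18,16,53,66,75] 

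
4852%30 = 22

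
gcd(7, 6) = 1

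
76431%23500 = 5931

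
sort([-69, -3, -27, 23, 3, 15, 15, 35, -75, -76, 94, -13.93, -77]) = [-77, -76, -75, -69, -27, -13.93, -3, 3, 15, 15, 23, 35, 94]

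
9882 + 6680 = 16562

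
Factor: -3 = -1*3^1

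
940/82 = 470/41 ≈ 11.46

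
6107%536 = 211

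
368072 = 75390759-75022687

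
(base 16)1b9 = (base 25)hg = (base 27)g9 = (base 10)441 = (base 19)144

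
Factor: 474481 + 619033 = 2^1*359^1*1523^1 = 1093514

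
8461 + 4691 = 13152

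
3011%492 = 59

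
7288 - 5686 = 1602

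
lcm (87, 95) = 8265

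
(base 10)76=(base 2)1001100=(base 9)84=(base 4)1030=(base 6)204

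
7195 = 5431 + 1764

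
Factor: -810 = -1 * 2^1 * 3^4 * 5^1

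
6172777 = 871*7087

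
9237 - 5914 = 3323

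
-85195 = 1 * (-85195)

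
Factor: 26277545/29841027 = 3^ (-1)*5^1*7^1*750787^1*9947009^ (-1)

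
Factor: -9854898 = -1*2^1*3^1*1642483^1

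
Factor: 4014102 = 2^1*3^1*131^1*5107^1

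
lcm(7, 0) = 0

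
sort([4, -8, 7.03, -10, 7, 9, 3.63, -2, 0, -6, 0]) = [-10, -8, -6, -2, 0, 0, 3.63, 4, 7, 7.03, 9]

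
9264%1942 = 1496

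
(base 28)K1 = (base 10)561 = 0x231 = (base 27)KL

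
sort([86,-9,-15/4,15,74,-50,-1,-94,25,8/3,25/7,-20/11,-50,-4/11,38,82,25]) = [-94,-50,-50,-9,-15/4,-20/11,-1,-4/11,8/3,25/7,15,25,25,38,74,82,86]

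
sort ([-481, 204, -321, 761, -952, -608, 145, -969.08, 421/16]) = [-969.08, -952, -608, -481, -321, 421/16, 145, 204, 761]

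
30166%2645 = 1071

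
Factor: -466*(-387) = 2^1*3^2*43^1*233^1 = 180342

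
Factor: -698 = -1*2^1*349^1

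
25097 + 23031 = 48128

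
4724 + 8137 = 12861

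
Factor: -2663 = -1*2663^1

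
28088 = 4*7022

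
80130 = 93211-13081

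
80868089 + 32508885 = 113376974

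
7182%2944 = 1294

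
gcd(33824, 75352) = 8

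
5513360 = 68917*80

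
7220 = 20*361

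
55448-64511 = -9063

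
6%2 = 0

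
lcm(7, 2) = 14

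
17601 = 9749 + 7852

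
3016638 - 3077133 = -60495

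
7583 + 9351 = 16934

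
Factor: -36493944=-1*2^3*3^1*31^1*181^1*271^1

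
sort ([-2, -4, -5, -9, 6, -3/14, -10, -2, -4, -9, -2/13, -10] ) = [-10, -10, -9, -9, -5, -4, -4, -2, -2, -3/14, -2/13, 6] 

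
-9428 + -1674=-11102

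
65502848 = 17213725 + 48289123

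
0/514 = 0 = 0.00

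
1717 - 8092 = -6375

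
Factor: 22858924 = 2^2*11^1*519521^1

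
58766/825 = 71+191/825≈71.23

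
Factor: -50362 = -1 * 2^1 * 13^2 * 149^1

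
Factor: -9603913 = -1 * 11^1 * 873083^1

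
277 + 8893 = 9170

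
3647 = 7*521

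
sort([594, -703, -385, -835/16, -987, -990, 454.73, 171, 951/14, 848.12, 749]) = [-990, -987, -703, -385, -835/16, 951/14, 171, 454.73, 594, 749, 848.12]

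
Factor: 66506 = 2^1*11^1*3023^1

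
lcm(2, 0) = 0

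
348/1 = 348 = 348.00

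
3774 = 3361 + 413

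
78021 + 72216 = 150237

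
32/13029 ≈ 0.00246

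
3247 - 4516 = -1269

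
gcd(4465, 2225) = 5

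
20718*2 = 41436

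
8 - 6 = 2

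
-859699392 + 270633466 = -589065926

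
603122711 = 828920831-225798120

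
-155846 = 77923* (-2)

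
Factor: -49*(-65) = 5^1*7^2*13^1 = 3185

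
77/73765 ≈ 0.00104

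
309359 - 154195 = 155164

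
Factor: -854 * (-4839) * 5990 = 2^2 * 3^1 * 5^1 * 7^1 * 61^1 * 599^1 * 1613^1 = 24753710940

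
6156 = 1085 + 5071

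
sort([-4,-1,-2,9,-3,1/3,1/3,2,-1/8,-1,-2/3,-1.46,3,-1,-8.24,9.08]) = [-8.24,-4,-3,-2,-1.46,-1,-1,-1,-2/3,-1/8,1/3,1/3,2,3,9,9.08]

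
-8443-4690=-13133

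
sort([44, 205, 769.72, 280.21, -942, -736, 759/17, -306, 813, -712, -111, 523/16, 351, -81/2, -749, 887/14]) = [-942, -749, -736, -712, -306, -111, -81/2, 523/16, 44, 759/17, 887/14, 205, 280.21, 351, 769.72, 813]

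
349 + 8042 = 8391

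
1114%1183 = 1114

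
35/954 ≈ 0.0367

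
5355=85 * 63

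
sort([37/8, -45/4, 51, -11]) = [-45/4, -11, 37/8, 51]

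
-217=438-655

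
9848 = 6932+2916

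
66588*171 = 11386548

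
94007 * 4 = 376028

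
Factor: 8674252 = 2^2*2168563^1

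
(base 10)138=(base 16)8a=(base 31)4e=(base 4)2022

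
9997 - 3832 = 6165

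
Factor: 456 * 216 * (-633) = -1 * 2^6 * 3^5 * 19^1 * 211^1 = -62347968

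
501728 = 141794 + 359934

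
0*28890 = 0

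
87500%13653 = 5582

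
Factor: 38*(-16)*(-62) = 2^6*19^1*31^1 = 37696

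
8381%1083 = 800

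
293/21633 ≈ 0.0135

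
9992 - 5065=4927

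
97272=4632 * 21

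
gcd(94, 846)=94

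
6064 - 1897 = 4167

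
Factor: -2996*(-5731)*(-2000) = -1*2^6*5^3*7^1*11^1*107^1*521^1 = -34340152000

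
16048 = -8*(-2006)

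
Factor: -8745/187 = -1*3^1*5^1*17^(-1)*53^1 = -795/17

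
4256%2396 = 1860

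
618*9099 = 5623182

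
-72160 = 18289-90449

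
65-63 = 2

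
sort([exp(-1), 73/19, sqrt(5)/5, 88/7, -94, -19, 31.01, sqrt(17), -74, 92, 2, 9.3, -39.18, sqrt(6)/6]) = [-94, -74, -39.18, -19, exp(-1), sqrt(6)/6, sqrt(5)/5, 2, 73/19, sqrt(17), 9.3, 88/7, 31.01, 92]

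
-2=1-3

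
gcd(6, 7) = 1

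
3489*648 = 2260872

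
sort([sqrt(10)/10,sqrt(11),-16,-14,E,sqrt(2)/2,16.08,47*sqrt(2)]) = [-16,-14,sqrt(10)/10,sqrt(2)/2,E,sqrt(11),16.08,47*sqrt(2)]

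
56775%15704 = 9663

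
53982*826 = 44589132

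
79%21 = 16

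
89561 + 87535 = 177096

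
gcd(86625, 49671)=9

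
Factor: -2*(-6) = 2^2*3^1 = 12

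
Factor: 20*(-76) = -1*2^4*5^1*19^1 = -1520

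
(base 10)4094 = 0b111111111110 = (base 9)5548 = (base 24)72e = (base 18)cb8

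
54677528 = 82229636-27552108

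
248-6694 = -6446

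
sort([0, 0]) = [0, 0]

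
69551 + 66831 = 136382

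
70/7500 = 7/750 ≈ 0.00933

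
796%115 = 106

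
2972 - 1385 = 1587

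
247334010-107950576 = 139383434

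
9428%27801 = 9428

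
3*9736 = 29208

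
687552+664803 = 1352355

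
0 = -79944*0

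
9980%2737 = 1769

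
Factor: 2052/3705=2^2*3^2*5^(-1)*13^(-1)=36/65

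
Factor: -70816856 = -1 * 2^3 * 11^1 * 67^1 * 12011^1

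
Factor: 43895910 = 2^1*3^1*5^1*1463197^1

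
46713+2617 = 49330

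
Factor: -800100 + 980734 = 2^1*37^1*2441^1 = 180634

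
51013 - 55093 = -4080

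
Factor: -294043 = -1 * 294043^1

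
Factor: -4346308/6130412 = -1 * 461^1 * 2357^1 * 1532603^(-1) = -1086577/1532603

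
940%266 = 142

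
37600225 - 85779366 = -48179141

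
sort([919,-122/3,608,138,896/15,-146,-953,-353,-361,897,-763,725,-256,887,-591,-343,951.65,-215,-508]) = [-953,-763,-591,-508,-361,-353,-343,-256,-215,-146,-122/3,896/15,138,608,725,887,897,919,951.65]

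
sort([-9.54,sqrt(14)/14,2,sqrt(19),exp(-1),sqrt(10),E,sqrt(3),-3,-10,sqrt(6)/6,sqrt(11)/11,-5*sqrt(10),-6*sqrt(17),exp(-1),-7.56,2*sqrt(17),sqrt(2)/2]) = [-6*sqrt(17),-5*sqrt(10),-10,-9.54,-7.56,-3,sqrt(14)/14,sqrt(11)/11,exp(-1),exp(-1),sqrt(6)/6,sqrt(2)/2,sqrt(3),2,E,sqrt(10),sqrt(19),2*sqrt(17)]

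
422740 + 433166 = 855906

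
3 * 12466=37398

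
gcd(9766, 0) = 9766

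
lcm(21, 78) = 546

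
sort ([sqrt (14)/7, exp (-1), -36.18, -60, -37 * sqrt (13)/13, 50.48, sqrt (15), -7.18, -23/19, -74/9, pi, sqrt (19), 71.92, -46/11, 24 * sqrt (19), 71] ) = [-60, -36.18, -37 * sqrt (13)/13, -74/9, -7.18, -46/11, -23/19, exp (-1), sqrt (14)/7, pi, sqrt (15), sqrt (19), 50.48, 71, 71.92, 24 * sqrt (19)] 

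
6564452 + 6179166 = 12743618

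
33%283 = 33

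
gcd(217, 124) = 31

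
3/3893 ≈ 0.000771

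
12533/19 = 659 + 12/19 ≈ 659.63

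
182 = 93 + 89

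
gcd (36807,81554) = 1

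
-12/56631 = -4/18877 ≈ -0.000212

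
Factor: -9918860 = -1 * 2^2 * 5^1 * 7^1 * 70849^1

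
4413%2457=1956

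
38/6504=19/3252 ≈ 0.00584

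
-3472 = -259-3213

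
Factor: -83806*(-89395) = 2^1*5^1*19^1*941^1*41903^1 = 7491837370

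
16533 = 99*167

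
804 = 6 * 134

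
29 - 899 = -870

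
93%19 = 17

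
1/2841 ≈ 0.000352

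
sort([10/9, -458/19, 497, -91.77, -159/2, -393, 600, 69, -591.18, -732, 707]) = [-732, -591.18, -393, -91.77, -159/2, -458/19, 10/9, 69, 497, 600, 707]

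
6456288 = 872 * 7404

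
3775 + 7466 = 11241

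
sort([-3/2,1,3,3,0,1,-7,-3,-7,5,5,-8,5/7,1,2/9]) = [-8,-7,-7,-3,-3/2,0,2/9,5/7,1,1,1,3,3,5,5]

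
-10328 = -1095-9233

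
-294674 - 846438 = -1141112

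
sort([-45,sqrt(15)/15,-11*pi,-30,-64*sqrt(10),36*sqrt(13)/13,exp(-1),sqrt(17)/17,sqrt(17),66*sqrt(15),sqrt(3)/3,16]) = [-64*sqrt(10),-45,-11*pi,-30,sqrt(17)/17,sqrt(15)/15,exp(-1),sqrt(3)/3,sqrt(17),36*sqrt(13)/13,16,66*sqrt(15)]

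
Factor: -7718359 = -1 * 11^1 * 701669^1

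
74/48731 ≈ 0.00152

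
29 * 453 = 13137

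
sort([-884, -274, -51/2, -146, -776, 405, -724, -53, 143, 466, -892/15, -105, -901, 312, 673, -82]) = [-901, -884, -776, -724, -274, -146, -105, -82, -892/15, -53, -51/2, 143, 312, 405, 466, 673]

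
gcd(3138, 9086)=2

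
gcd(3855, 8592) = 3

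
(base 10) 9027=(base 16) 2343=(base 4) 2031003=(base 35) 7cw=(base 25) eb2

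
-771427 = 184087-955514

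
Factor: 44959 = 44959^1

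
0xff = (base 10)255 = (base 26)9l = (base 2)11111111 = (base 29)8n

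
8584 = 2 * 4292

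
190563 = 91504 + 99059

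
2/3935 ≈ 0.000508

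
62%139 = 62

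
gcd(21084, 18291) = 21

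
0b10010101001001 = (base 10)9545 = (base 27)d2e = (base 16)2549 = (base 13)4463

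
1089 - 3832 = -2743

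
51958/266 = 195 + 44/133≈195.33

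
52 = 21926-21874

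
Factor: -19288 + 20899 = 3^2*179^1 = 1611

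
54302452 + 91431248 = 145733700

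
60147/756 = 6683/84 ≈ 79.56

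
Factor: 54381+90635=2^3*18127^1=145016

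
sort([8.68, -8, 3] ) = [-8, 3, 8.68] 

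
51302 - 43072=8230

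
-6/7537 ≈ -0.000796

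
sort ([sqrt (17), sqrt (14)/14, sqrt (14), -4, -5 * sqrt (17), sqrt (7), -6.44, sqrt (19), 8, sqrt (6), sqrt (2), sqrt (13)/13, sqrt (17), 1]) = [-5 * sqrt (17), -6.44, -4, sqrt (14)/14, sqrt (13)/13, 1, sqrt (2), sqrt (6), sqrt (7), sqrt (14), sqrt (17), sqrt (17), sqrt (19), 8]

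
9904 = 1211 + 8693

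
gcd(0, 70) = 70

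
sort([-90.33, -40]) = [-90.33, -40]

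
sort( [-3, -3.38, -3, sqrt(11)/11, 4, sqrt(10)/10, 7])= [-3.38, -3, -3, sqrt(11)/11, sqrt(10)/10, 4, 7]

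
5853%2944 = 2909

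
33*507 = 16731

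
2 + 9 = 11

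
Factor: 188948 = 2^2*47237^1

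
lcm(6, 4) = 12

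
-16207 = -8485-7722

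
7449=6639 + 810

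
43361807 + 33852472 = 77214279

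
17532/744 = 1461/62 ≈ 23.56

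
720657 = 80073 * 9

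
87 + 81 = 168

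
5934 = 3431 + 2503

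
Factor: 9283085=5^1 * 7^1 * 265231^1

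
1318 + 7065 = 8383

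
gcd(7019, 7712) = 1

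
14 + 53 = 67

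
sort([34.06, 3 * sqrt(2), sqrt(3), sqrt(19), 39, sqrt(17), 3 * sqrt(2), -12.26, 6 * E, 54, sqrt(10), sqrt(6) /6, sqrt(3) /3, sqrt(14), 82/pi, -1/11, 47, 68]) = [-12.26, -1/11, sqrt(6) /6, sqrt(3) /3, sqrt(3), sqrt(10), sqrt(14), sqrt(17), 3 * sqrt(2), 3 * sqrt(2), sqrt(19), 6 * E, 82/pi, 34.06, 39, 47, 54, 68]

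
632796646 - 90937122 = 541859524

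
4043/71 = 56 + 67/71 ≈ 56.94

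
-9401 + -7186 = -16587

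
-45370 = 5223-50593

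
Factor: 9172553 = 13^1 * 59^1 * 11959^1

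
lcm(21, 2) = 42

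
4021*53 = 213113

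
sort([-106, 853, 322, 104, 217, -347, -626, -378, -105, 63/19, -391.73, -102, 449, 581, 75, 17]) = [-626, -391.73, -378, -347, -106, -105, -102, 63/19, 17, 75, 104, 217, 322, 449, 581, 853]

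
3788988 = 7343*516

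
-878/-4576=439/2288 ≈ 0.192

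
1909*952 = 1817368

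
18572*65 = 1207180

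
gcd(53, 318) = 53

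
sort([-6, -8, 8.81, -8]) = [-8, -8, -6, 8.81]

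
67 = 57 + 10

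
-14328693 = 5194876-19523569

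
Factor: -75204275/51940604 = -1*2^ (-2)*5^2*19^ (-1)*41^ (-1)*79^ (-1)*167^1*211^ (-1)*18013^1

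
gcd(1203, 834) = 3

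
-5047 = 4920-9967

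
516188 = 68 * 7591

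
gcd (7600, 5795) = 95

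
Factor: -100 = -1 * 2^2 * 5^2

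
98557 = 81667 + 16890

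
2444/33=74 + 2/33 ≈ 74.06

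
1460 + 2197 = 3657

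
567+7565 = 8132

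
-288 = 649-937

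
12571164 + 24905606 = 37476770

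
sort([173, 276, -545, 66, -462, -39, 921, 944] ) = [-545, -462, -39, 66, 173, 276, 921, 944] 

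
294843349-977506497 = -682663148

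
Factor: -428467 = -1*13^1*23^1*1433^1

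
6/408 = 1/68 ≈ 0.0147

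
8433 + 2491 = 10924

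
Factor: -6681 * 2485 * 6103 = -1 * 3^1 * 5^1 * 7^1 * 17^2 * 71^1 * 131^1 * 359^1 = -101323745355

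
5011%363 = 292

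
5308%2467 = 374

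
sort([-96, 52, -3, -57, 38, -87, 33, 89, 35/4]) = [-96, -87, -57, -3, 35/4, 33, 38, 52, 89]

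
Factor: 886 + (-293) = 593^1 = 593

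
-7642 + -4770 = -12412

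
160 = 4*40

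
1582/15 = 105 + 7/15 ≈ 105.47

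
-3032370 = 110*(-27567)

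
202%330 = 202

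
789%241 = 66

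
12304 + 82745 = 95049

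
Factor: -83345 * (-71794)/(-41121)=-1 * 2^1 * 3^(-3) * 5^1 * 79^1 * 211^1 * 1523^(-1) * 35897^1=-5983670930/41121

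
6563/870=7 + 473/870≈7.54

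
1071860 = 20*53593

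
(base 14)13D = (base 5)2001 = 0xFB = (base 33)7K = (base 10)251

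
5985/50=119 + 7/10=119.70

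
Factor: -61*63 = -1*3^2*7^1*61^1 = -3843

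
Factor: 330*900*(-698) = -1*2^4*3^3*5^3*11^1*349^1 = -207306000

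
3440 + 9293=12733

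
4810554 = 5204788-394234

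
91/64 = 1 + 27/64 ≈ 1.42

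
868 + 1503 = 2371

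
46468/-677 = -68 - 432/677 ≈ -68.64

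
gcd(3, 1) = 1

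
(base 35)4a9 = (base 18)g43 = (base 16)148b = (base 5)132014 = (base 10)5259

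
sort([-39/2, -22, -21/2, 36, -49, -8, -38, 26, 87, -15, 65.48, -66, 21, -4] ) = [-66, -49, -38, -22, -39/2, -15, -21/2, -8, -4, 21, 26, 36, 65.48, 87] 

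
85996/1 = 85996 = 85996.00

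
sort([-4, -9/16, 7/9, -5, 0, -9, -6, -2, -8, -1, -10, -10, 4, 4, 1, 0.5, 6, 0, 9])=[-10, -10, -9, -8, -6, -5, -4, -2, -1, -9/16, 0, 0, 0.5, 7/9, 1, 4, 4, 6, 9]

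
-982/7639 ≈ -0.129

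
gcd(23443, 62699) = 7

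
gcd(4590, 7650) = 1530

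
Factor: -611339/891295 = -1*5^(-1)*277^1*2207^1*178259^(-1)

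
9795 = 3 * 3265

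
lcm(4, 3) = 12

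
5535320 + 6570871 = 12106191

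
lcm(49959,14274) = 99918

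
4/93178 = 2/46589 ≈ 0.0000429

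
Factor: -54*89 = -1*2^1*3^3*89^1 = -4806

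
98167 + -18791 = 79376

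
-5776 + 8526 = 2750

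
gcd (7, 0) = 7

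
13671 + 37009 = 50680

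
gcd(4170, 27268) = 2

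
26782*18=482076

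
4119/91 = 45 + 24/91 ≈ 45.26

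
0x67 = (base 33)34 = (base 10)103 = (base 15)6d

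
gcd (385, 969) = 1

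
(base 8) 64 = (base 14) 3a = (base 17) 31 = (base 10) 52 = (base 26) 20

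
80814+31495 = 112309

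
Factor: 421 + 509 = 2^1*3^1*5^1*31^1 = 930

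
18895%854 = 107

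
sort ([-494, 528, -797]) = [-797, -494, 528]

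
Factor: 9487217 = 9487217^1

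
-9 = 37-46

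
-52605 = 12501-65106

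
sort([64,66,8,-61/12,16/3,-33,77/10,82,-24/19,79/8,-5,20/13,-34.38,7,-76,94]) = [-76,-34.38,-33,-61/12,-5,-24/19,20/13,16/3,7,77/10,8,79/8,64,66,82,94]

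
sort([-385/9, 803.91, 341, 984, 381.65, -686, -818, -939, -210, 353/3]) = [-939, -818, -686, -210, -385/9, 353/3, 341, 381.65, 803.91, 984]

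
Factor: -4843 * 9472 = -1 * 2^8 * 29^1 * 37^1 * 167^1 = -45872896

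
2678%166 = 22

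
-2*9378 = -18756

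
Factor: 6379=6379^1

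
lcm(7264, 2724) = 21792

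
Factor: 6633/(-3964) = -1*2^(-2)*3^2*11^1*67^1*991^(-1)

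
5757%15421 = 5757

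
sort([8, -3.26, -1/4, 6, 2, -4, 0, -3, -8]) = [-8, -4, -3.26, -3, -1/4, 0, 2, 6, 8]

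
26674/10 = 2667 + 2/5 = 2667.40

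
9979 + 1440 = 11419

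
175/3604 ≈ 0.0486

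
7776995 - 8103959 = -326964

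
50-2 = 48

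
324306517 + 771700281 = 1096006798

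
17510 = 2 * 8755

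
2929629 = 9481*309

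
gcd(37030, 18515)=18515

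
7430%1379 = 535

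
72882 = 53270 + 19612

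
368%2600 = 368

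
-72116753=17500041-89616794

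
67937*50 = 3396850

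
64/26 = 2 + 6/13 ≈ 2.46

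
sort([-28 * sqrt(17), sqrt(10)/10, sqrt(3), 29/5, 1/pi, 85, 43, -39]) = [-28 * sqrt(17), -39, sqrt(10)/10, 1/pi, sqrt(3), 29/5, 43, 85]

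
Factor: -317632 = -1 * 2^6 * 7^1 * 709^1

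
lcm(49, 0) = 0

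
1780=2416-636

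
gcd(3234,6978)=6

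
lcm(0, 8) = 0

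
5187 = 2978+2209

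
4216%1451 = 1314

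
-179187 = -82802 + -96385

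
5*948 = 4740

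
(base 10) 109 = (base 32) 3d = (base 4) 1231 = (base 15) 74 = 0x6d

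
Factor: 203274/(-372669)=-1 * 2^1 * 3^1 * 11^(-1)=-6/11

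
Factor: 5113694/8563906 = 13^(-3)*47^1*1949^(-1)*54401^1 = 2556847/4281953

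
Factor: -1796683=-1*7^2*37^1*991^1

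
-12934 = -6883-6051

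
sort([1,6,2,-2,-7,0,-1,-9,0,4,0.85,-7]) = [-9,-7,-7,-2,-1,0,0,0.85,1,2,4,6]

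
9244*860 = 7949840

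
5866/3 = 1955 + 1/3≈1955.33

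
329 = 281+48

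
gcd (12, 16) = 4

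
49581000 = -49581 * (-1000)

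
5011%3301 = 1710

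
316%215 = 101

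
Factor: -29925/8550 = -1 * 2^(-1) * 7^1 = -7/2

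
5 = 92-87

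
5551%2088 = 1375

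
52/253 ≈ 0.206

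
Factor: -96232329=-1*3^2*269^1*39749^1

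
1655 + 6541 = 8196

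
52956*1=52956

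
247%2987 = 247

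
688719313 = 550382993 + 138336320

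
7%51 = 7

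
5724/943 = 6+66/943 ≈ 6.07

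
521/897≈0.581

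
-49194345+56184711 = 6990366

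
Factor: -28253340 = -1*2^2*3^3*5^1*52321^1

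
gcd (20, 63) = 1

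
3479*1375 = 4783625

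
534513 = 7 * 76359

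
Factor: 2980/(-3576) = -1 * 2^(-1) * 3^(-1) * 5^1 = -5/6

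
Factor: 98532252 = 2^2 * 3^2 * 7^1 * 13^1 * 19^1 * 1583^1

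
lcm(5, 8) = 40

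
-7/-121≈0.0579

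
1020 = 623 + 397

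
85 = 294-209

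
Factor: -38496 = -1 * 2^5 * 3^1 * 401^1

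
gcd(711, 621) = 9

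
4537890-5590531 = -1052641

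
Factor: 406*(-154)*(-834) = 2^3*3^1*7^2*11^1*29^1*139^1 = 52145016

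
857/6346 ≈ 0.135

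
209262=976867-767605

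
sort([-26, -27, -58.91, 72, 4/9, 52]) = [-58.91, -27, -26, 4/9, 52, 72]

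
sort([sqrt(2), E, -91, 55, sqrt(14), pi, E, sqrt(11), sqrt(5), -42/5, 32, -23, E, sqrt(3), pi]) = [-91, -23, -42/5, sqrt(2), sqrt(3), sqrt(5), E, E, E, pi, pi, sqrt(11), sqrt(14), 32, 55]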